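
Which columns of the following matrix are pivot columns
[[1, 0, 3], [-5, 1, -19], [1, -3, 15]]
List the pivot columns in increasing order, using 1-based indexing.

ρ2 -> ρ2 + 5·ρ1
  [ 1   0   3 ]
  [ 0   1  -4 ]
  [ 1  -3  15 ]
ρ3 -> ρ3 − ρ1
  [ 1   0   3 ]
  [ 0   1  -4 ]
  [ 0  -3  12 ]
ρ3 -> ρ3 + 3·ρ2
  [ 1  0   3 ]
  [ 0  1  -4 ]
  [ 0  0   0 ]
Pivot columns are the columns containing a leading 1.

1, 2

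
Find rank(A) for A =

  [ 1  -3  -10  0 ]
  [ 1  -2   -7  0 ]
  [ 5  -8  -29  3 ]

rank = 3

Subtract R1 from R2.
  [ 1  -3  -10  0 ]
  [ 0   1    3  0 ]
  [ 5  -8  -29  3 ]
Subtract 5 times R1 from R3.
  [ 1  -3  -10  0 ]
  [ 0   1    3  0 ]
  [ 0   7   21  3 ]
Subtract 7 times R2 from R3.
  [ 1  -3  -10  0 ]
  [ 0   1    3  0 ]
  [ 0   0    0  3 ]
Multiply R3 by 1/3.
  [ 1  -3  -10  0 ]
  [ 0   1    3  0 ]
  [ 0   0    0  1 ]
Add 3 times R2 to R1.
  [ 1  0  -1  0 ]
  [ 0  1   3  0 ]
  [ 0  0   0  1 ]
The reduced form has 3 nonzero rows.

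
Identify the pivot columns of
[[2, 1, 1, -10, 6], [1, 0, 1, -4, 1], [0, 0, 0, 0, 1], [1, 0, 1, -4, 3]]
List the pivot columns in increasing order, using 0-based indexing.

0, 1, 4

R1 := 1/2·R1
R2 := R2 − R1
R4 := R4 − R1
R2 := -2·R2
R4 := R4 + 1/2·R2
R4 := R4 − 2·R3
R2 := R2 − 4·R3
R1 := R1 − 3·R3
R1 := R1 − 1/2·R2
Pivot columns are the columns containing a leading 1.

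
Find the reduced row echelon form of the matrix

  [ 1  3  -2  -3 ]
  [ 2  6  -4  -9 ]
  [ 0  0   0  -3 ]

r2 -> r2 − 2·r1
  [ 1  3  -2  -3 ]
  [ 0  0   0  -3 ]
  [ 0  0   0  -3 ]
r2 -> -1/3·r2
  [ 1  3  -2  -3 ]
  [ 0  0   0   1 ]
  [ 0  0   0  -3 ]
r3 -> r3 + 3·r2
  [ 1  3  -2  -3 ]
  [ 0  0   0   1 ]
  [ 0  0   0   0 ]
r1 -> r1 + 3·r2
  [ 1  3  -2  0 ]
  [ 0  0   0  1 ]
  [ 0  0   0  0 ]

[[1, 3, -2, 0], [0, 0, 0, 1], [0, 0, 0, 0]]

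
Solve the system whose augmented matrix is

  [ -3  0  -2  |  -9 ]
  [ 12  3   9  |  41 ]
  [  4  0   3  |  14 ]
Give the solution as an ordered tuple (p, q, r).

(-1, -1/3, 6)

r1 → -1/3·r1
r2 → r2 − 12·r1
r3 → r3 − 4·r1
r2 → 1/3·r2
r3 → 3·r3
r2 → r2 − 1/3·r3
r1 → r1 − 2/3·r3
Reading off the last column: p = -1, q = -1/3, r = 6.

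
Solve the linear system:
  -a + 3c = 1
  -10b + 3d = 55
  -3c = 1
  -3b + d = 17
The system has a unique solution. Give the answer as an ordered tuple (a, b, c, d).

(-2, -4, -1/3, 5)

Form the augmented matrix and row-reduce:
  [ -1    0   3  0  |   1 ]
  [  0  -10   0  3  |  55 ]
  [  0    0  -3  0  |   1 ]
  [  0   -3   0  1  |  17 ]
Multiply R1 by -1.
  [ 1    0  -3  0  |  -1 ]
  [ 0  -10   0  3  |  55 ]
  [ 0    0  -3  0  |   1 ]
  [ 0   -3   0  1  |  17 ]
Multiply R2 by -1/10.
  [ 1   0  -3      0  |     -1 ]
  [ 0   1   0  -3/10  |  -11/2 ]
  [ 0   0  -3      0  |      1 ]
  [ 0  -3   0      1  |     17 ]
Add 3 times R2 to R4.
  [ 1  0  -3      0  |     -1 ]
  [ 0  1   0  -3/10  |  -11/2 ]
  [ 0  0  -3      0  |      1 ]
  [ 0  0   0   1/10  |    1/2 ]
Multiply R3 by -1/3.
  [ 1  0  -3      0  |     -1 ]
  [ 0  1   0  -3/10  |  -11/2 ]
  [ 0  0   1      0  |   -1/3 ]
  [ 0  0   0   1/10  |    1/2 ]
Multiply R4 by 10.
  [ 1  0  -3      0  |     -1 ]
  [ 0  1   0  -3/10  |  -11/2 ]
  [ 0  0   1      0  |   -1/3 ]
  [ 0  0   0      1  |      5 ]
Add 3/10 times R4 to R2.
  [ 1  0  -3  0  |    -1 ]
  [ 0  1   0  0  |    -4 ]
  [ 0  0   1  0  |  -1/3 ]
  [ 0  0   0  1  |     5 ]
Add 3 times R3 to R1.
  [ 1  0  0  0  |    -2 ]
  [ 0  1  0  0  |    -4 ]
  [ 0  0  1  0  |  -1/3 ]
  [ 0  0  0  1  |     5 ]
Reading off the last column: a = -2, b = -4, c = -1/3, d = 5.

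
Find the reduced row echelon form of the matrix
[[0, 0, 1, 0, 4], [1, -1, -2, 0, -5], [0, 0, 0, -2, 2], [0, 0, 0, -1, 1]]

R1 <-> R2
  [ 1  -1  -2   0  -5 ]
  [ 0   0   1   0   4 ]
  [ 0   0   0  -2   2 ]
  [ 0   0   0  -1   1 ]
R3 := -1/2·R3
  [ 1  -1  -2   0  -5 ]
  [ 0   0   1   0   4 ]
  [ 0   0   0   1  -1 ]
  [ 0   0   0  -1   1 ]
R4 := R4 + R3
  [ 1  -1  -2  0  -5 ]
  [ 0   0   1  0   4 ]
  [ 0   0   0  1  -1 ]
  [ 0   0   0  0   0 ]
R1 := R1 + 2·R2
  [ 1  -1  0  0   3 ]
  [ 0   0  1  0   4 ]
  [ 0   0  0  1  -1 ]
  [ 0   0  0  0   0 ]

[[1, -1, 0, 0, 3], [0, 0, 1, 0, 4], [0, 0, 0, 1, -1], [0, 0, 0, 0, 0]]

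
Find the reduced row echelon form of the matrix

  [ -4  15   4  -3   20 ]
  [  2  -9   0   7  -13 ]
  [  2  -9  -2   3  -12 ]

Multiply r1 by -1/4.
  [ 1  -15/4  -1  3/4   -5 ]
  [ 2     -9   0    7  -13 ]
  [ 2     -9  -2    3  -12 ]
Subtract 2 times r1 from r2.
  [ 1  -15/4  -1   3/4   -5 ]
  [ 0   -3/2   2  11/2   -3 ]
  [ 2     -9  -2     3  -12 ]
Subtract 2 times r1 from r3.
  [ 1  -15/4  -1   3/4  -5 ]
  [ 0   -3/2   2  11/2  -3 ]
  [ 0   -3/2   0   3/2  -2 ]
Multiply r2 by -2/3.
  [ 1  -15/4    -1    3/4  -5 ]
  [ 0      1  -4/3  -11/3   2 ]
  [ 0   -3/2     0    3/2  -2 ]
Add 3/2 times r2 to r3.
  [ 1  -15/4    -1    3/4  -5 ]
  [ 0      1  -4/3  -11/3   2 ]
  [ 0      0    -2     -4   1 ]
Multiply r3 by -1/2.
  [ 1  -15/4    -1    3/4    -5 ]
  [ 0      1  -4/3  -11/3     2 ]
  [ 0      0     1      2  -1/2 ]
Add 4/3 times r3 to r2.
  [ 1  -15/4  -1  3/4    -5 ]
  [ 0      1   0   -1   4/3 ]
  [ 0      0   1    2  -1/2 ]
Add r3 to r1.
  [ 1  -15/4  0  11/4  -11/2 ]
  [ 0      1  0    -1    4/3 ]
  [ 0      0  1     2   -1/2 ]
Add 15/4 times r2 to r1.
  [ 1  0  0  -1  -1/2 ]
  [ 0  1  0  -1   4/3 ]
  [ 0  0  1   2  -1/2 ]

[[1, 0, 0, -1, -1/2], [0, 1, 0, -1, 4/3], [0, 0, 1, 2, -1/2]]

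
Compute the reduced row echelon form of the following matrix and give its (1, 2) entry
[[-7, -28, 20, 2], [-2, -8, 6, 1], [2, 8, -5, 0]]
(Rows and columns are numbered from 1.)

4

R1 ← -1/7·R1
  [  1   4  -20/7  -2/7 ]
  [ -2  -8      6     1 ]
  [  2   8     -5     0 ]
R2 ← R2 + 2·R1
  [ 1  4  -20/7  -2/7 ]
  [ 0  0    2/7   3/7 ]
  [ 2  8     -5     0 ]
R3 ← R3 − 2·R1
  [ 1  4  -20/7  -2/7 ]
  [ 0  0    2/7   3/7 ]
  [ 0  0    5/7   4/7 ]
R2 ← 7/2·R2
  [ 1  4  -20/7  -2/7 ]
  [ 0  0      1   3/2 ]
  [ 0  0    5/7   4/7 ]
R3 ← R3 − 5/7·R2
  [ 1  4  -20/7  -2/7 ]
  [ 0  0      1   3/2 ]
  [ 0  0      0  -1/2 ]
R3 ← -2·R3
  [ 1  4  -20/7  -2/7 ]
  [ 0  0      1   3/2 ]
  [ 0  0      0     1 ]
R2 ← R2 − 3/2·R3
  [ 1  4  -20/7  -2/7 ]
  [ 0  0      1     0 ]
  [ 0  0      0     1 ]
R1 ← R1 + 2/7·R3
  [ 1  4  -20/7  0 ]
  [ 0  0      1  0 ]
  [ 0  0      0  1 ]
R1 ← R1 + 20/7·R2
  [ 1  4  0  0 ]
  [ 0  0  1  0 ]
  [ 0  0  0  1 ]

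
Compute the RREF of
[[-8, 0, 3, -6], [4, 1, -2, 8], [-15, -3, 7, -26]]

R1 -> -1/8·R1
R2 -> R2 − 4·R1
R3 -> R3 + 15·R1
R3 -> R3 + 3·R2
R3 -> -8·R3
R2 -> R2 + 1/2·R3
R1 -> R1 + 3/8·R3

[[1, 0, 0, 0], [0, 1, 0, 4], [0, 0, 1, -2]]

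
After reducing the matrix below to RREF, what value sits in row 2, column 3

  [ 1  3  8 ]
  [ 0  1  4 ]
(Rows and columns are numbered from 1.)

4

R1 ← R1 − 3·R2
  [ 1  0  -4 ]
  [ 0  1   4 ]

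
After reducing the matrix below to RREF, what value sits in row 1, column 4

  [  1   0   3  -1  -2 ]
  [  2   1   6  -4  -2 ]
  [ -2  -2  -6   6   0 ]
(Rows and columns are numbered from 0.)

2

R2 -> R2 − 2·R1
R3 -> R3 + 2·R1
R3 -> R3 + 2·R2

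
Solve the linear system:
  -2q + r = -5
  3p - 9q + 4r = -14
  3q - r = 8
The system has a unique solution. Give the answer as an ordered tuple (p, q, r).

Form the augmented matrix and row-reduce:
  [ 0  -2   1  |   -5 ]
  [ 3  -9   4  |  -14 ]
  [ 0   3  -1  |    8 ]
R1 ↔ R2
  [ 3  -9   4  |  -14 ]
  [ 0  -2   1  |   -5 ]
  [ 0   3  -1  |    8 ]
R1 -> 1/3·R1
  [ 1  -3  4/3  |  -14/3 ]
  [ 0  -2    1  |     -5 ]
  [ 0   3   -1  |      8 ]
R2 -> -1/2·R2
  [ 1  -3   4/3  |  -14/3 ]
  [ 0   1  -1/2  |    5/2 ]
  [ 0   3    -1  |      8 ]
R3 -> R3 − 3·R2
  [ 1  -3   4/3  |  -14/3 ]
  [ 0   1  -1/2  |    5/2 ]
  [ 0   0   1/2  |    1/2 ]
R3 -> 2·R3
  [ 1  -3   4/3  |  -14/3 ]
  [ 0   1  -1/2  |    5/2 ]
  [ 0   0     1  |      1 ]
R2 -> R2 + 1/2·R3
  [ 1  -3  4/3  |  -14/3 ]
  [ 0   1    0  |      3 ]
  [ 0   0    1  |      1 ]
R1 -> R1 − 4/3·R3
  [ 1  -3  0  |  -6 ]
  [ 0   1  0  |   3 ]
  [ 0   0  1  |   1 ]
R1 -> R1 + 3·R2
  [ 1  0  0  |  3 ]
  [ 0  1  0  |  3 ]
  [ 0  0  1  |  1 ]
Reading off the last column: p = 3, q = 3, r = 1.

(3, 3, 1)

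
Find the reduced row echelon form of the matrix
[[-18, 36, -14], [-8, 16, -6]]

[[1, -2, 0], [0, 0, 1]]

Multiply R1 by -1/18.
  [  1  -2  7/9 ]
  [ -8  16   -6 ]
Add 8 times R1 to R2.
  [ 1  -2  7/9 ]
  [ 0   0  2/9 ]
Multiply R2 by 9/2.
  [ 1  -2  7/9 ]
  [ 0   0    1 ]
Subtract 7/9 times R2 from R1.
  [ 1  -2  0 ]
  [ 0   0  1 ]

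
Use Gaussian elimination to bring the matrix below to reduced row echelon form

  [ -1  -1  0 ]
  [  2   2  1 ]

Multiply R1 by -1.
  [ 1  1  0 ]
  [ 2  2  1 ]
Subtract 2 times R1 from R2.
  [ 1  1  0 ]
  [ 0  0  1 ]

[[1, 1, 0], [0, 0, 1]]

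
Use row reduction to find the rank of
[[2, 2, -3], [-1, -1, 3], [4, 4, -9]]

Multiply ρ1 by 1/2.
  [  1   1  -3/2 ]
  [ -1  -1     3 ]
  [  4   4    -9 ]
Add ρ1 to ρ2.
  [ 1  1  -3/2 ]
  [ 0  0   3/2 ]
  [ 4  4    -9 ]
Subtract 4 times ρ1 from ρ3.
  [ 1  1  -3/2 ]
  [ 0  0   3/2 ]
  [ 0  0    -3 ]
Multiply ρ2 by 2/3.
  [ 1  1  -3/2 ]
  [ 0  0     1 ]
  [ 0  0    -3 ]
Add 3 times ρ2 to ρ3.
  [ 1  1  -3/2 ]
  [ 0  0     1 ]
  [ 0  0     0 ]
Add 3/2 times ρ2 to ρ1.
  [ 1  1  0 ]
  [ 0  0  1 ]
  [ 0  0  0 ]
The reduced form has 2 nonzero rows.

rank = 2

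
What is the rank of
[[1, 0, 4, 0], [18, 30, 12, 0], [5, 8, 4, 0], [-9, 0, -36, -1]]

r2 ← r2 − 18·r1
  [  1   0    4   0 ]
  [  0  30  -60   0 ]
  [  5   8    4   0 ]
  [ -9   0  -36  -1 ]
r3 ← r3 − 5·r1
  [  1   0    4   0 ]
  [  0  30  -60   0 ]
  [  0   8  -16   0 ]
  [ -9   0  -36  -1 ]
r4 ← r4 + 9·r1
  [ 1   0    4   0 ]
  [ 0  30  -60   0 ]
  [ 0   8  -16   0 ]
  [ 0   0    0  -1 ]
r2 ← 1/30·r2
  [ 1  0    4   0 ]
  [ 0  1   -2   0 ]
  [ 0  8  -16   0 ]
  [ 0  0    0  -1 ]
r3 ← r3 − 8·r2
  [ 1  0   4   0 ]
  [ 0  1  -2   0 ]
  [ 0  0   0   0 ]
  [ 0  0   0  -1 ]
r3 <-> r4
  [ 1  0   4   0 ]
  [ 0  1  -2   0 ]
  [ 0  0   0  -1 ]
  [ 0  0   0   0 ]
r3 ← -1·r3
  [ 1  0   4  0 ]
  [ 0  1  -2  0 ]
  [ 0  0   0  1 ]
  [ 0  0   0  0 ]
The reduced form has 3 nonzero rows.

rank = 3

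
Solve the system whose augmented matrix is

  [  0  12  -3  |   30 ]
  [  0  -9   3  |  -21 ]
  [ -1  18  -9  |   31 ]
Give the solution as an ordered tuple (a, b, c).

(5, 3, 2)

ρ1 <-> ρ3
  [ -1  18  -9  |   31 ]
  [  0  -9   3  |  -21 ]
  [  0  12  -3  |   30 ]
ρ1 ← -1·ρ1
  [ 1  -18   9  |  -31 ]
  [ 0   -9   3  |  -21 ]
  [ 0   12  -3  |   30 ]
ρ2 ← -1/9·ρ2
  [ 1  -18     9  |  -31 ]
  [ 0    1  -1/3  |  7/3 ]
  [ 0   12    -3  |   30 ]
ρ3 ← ρ3 − 12·ρ2
  [ 1  -18     9  |  -31 ]
  [ 0    1  -1/3  |  7/3 ]
  [ 0    0     1  |    2 ]
ρ2 ← ρ2 + 1/3·ρ3
  [ 1  -18  9  |  -31 ]
  [ 0    1  0  |    3 ]
  [ 0    0  1  |    2 ]
ρ1 ← ρ1 − 9·ρ3
  [ 1  -18  0  |  -49 ]
  [ 0    1  0  |    3 ]
  [ 0    0  1  |    2 ]
ρ1 ← ρ1 + 18·ρ2
  [ 1  0  0  |  5 ]
  [ 0  1  0  |  3 ]
  [ 0  0  1  |  2 ]
Reading off the last column: a = 5, b = 3, c = 2.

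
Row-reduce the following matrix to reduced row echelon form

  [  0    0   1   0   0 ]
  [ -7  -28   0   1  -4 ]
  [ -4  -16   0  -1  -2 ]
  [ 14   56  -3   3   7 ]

[[1, 4, 0, 0, 0], [0, 0, 1, 0, 0], [0, 0, 0, 1, 0], [0, 0, 0, 0, 1]]

R1 ↔ R2
  [ -7  -28   0   1  -4 ]
  [  0    0   1   0   0 ]
  [ -4  -16   0  -1  -2 ]
  [ 14   56  -3   3   7 ]
R1 ← -1/7·R1
  [  1    4   0  -1/7  4/7 ]
  [  0    0   1     0    0 ]
  [ -4  -16   0    -1   -2 ]
  [ 14   56  -3     3    7 ]
R3 ← R3 + 4·R1
  [  1   4   0   -1/7  4/7 ]
  [  0   0   1      0    0 ]
  [  0   0   0  -11/7  2/7 ]
  [ 14  56  -3      3    7 ]
R4 ← R4 − 14·R1
  [ 1  4   0   -1/7  4/7 ]
  [ 0  0   1      0    0 ]
  [ 0  0   0  -11/7  2/7 ]
  [ 0  0  -3      5   -1 ]
R4 ← R4 + 3·R2
  [ 1  4  0   -1/7  4/7 ]
  [ 0  0  1      0    0 ]
  [ 0  0  0  -11/7  2/7 ]
  [ 0  0  0      5   -1 ]
R3 ← -7/11·R3
  [ 1  4  0  -1/7    4/7 ]
  [ 0  0  1     0      0 ]
  [ 0  0  0     1  -2/11 ]
  [ 0  0  0     5     -1 ]
R4 ← R4 − 5·R3
  [ 1  4  0  -1/7    4/7 ]
  [ 0  0  1     0      0 ]
  [ 0  0  0     1  -2/11 ]
  [ 0  0  0     0  -1/11 ]
R4 ← -11·R4
  [ 1  4  0  -1/7    4/7 ]
  [ 0  0  1     0      0 ]
  [ 0  0  0     1  -2/11 ]
  [ 0  0  0     0      1 ]
R3 ← R3 + 2/11·R4
  [ 1  4  0  -1/7  4/7 ]
  [ 0  0  1     0    0 ]
  [ 0  0  0     1    0 ]
  [ 0  0  0     0    1 ]
R1 ← R1 − 4/7·R4
  [ 1  4  0  -1/7  0 ]
  [ 0  0  1     0  0 ]
  [ 0  0  0     1  0 ]
  [ 0  0  0     0  1 ]
R1 ← R1 + 1/7·R3
  [ 1  4  0  0  0 ]
  [ 0  0  1  0  0 ]
  [ 0  0  0  1  0 ]
  [ 0  0  0  0  1 ]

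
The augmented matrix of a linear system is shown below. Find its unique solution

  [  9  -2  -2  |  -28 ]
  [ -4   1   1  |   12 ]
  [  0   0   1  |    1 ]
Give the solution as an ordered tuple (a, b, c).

ρ1 ← 1/9·ρ1
  [  1  -2/9  -2/9  |  -28/9 ]
  [ -4     1     1  |     12 ]
  [  0     0     1  |      1 ]
ρ2 ← ρ2 + 4·ρ1
  [ 1  -2/9  -2/9  |  -28/9 ]
  [ 0   1/9   1/9  |   -4/9 ]
  [ 0     0     1  |      1 ]
ρ2 ← 9·ρ2
  [ 1  -2/9  -2/9  |  -28/9 ]
  [ 0     1     1  |     -4 ]
  [ 0     0     1  |      1 ]
ρ2 ← ρ2 − ρ3
  [ 1  -2/9  -2/9  |  -28/9 ]
  [ 0     1     0  |     -5 ]
  [ 0     0     1  |      1 ]
ρ1 ← ρ1 + 2/9·ρ3
  [ 1  -2/9  0  |  -26/9 ]
  [ 0     1  0  |     -5 ]
  [ 0     0  1  |      1 ]
ρ1 ← ρ1 + 2/9·ρ2
  [ 1  0  0  |  -4 ]
  [ 0  1  0  |  -5 ]
  [ 0  0  1  |   1 ]
Reading off the last column: a = -4, b = -5, c = 1.

(-4, -5, 1)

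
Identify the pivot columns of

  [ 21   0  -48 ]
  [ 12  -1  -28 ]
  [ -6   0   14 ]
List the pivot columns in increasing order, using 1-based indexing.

r1 → 1/21·r1
r2 → r2 − 12·r1
r3 → r3 + 6·r1
r2 → -1·r2
r3 → 7/2·r3
r2 → r2 − 4/7·r3
r1 → r1 + 16/7·r3
Pivot columns are the columns containing a leading 1.

1, 2, 3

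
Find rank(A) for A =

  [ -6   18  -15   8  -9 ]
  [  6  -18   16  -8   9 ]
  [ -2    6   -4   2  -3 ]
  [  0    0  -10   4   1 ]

rank = 4

r1 := -1/6·r1
  [  1   -3  5/2  -4/3  3/2 ]
  [  6  -18   16    -8    9 ]
  [ -2    6   -4     2   -3 ]
  [  0    0  -10     4    1 ]
r2 := r2 − 6·r1
  [  1  -3  5/2  -4/3  3/2 ]
  [  0   0    1     0    0 ]
  [ -2   6   -4     2   -3 ]
  [  0   0  -10     4    1 ]
r3 := r3 + 2·r1
  [ 1  -3  5/2  -4/3  3/2 ]
  [ 0   0    1     0    0 ]
  [ 0   0    1  -2/3    0 ]
  [ 0   0  -10     4    1 ]
r3 := r3 − r2
  [ 1  -3  5/2  -4/3  3/2 ]
  [ 0   0    1     0    0 ]
  [ 0   0    0  -2/3    0 ]
  [ 0   0  -10     4    1 ]
r4 := r4 + 10·r2
  [ 1  -3  5/2  -4/3  3/2 ]
  [ 0   0    1     0    0 ]
  [ 0   0    0  -2/3    0 ]
  [ 0   0    0     4    1 ]
r3 := -3/2·r3
  [ 1  -3  5/2  -4/3  3/2 ]
  [ 0   0    1     0    0 ]
  [ 0   0    0     1    0 ]
  [ 0   0    0     4    1 ]
r4 := r4 − 4·r3
  [ 1  -3  5/2  -4/3  3/2 ]
  [ 0   0    1     0    0 ]
  [ 0   0    0     1    0 ]
  [ 0   0    0     0    1 ]
r1 := r1 − 3/2·r4
  [ 1  -3  5/2  -4/3  0 ]
  [ 0   0    1     0  0 ]
  [ 0   0    0     1  0 ]
  [ 0   0    0     0  1 ]
r1 := r1 + 4/3·r3
  [ 1  -3  5/2  0  0 ]
  [ 0   0    1  0  0 ]
  [ 0   0    0  1  0 ]
  [ 0   0    0  0  1 ]
r1 := r1 − 5/2·r2
  [ 1  -3  0  0  0 ]
  [ 0   0  1  0  0 ]
  [ 0   0  0  1  0 ]
  [ 0   0  0  0  1 ]
The reduced form has 4 nonzero rows.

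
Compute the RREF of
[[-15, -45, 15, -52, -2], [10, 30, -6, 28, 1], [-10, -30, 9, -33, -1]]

[[1, 3, 0, 9/5, 0], [0, 0, 1, -5/3, 0], [0, 0, 0, 0, 1]]

r1 ← -1/15·r1
  [   1    3  -1  52/15  2/15 ]
  [  10   30  -6     28     1 ]
  [ -10  -30   9    -33    -1 ]
r2 ← r2 − 10·r1
  [   1    3  -1  52/15  2/15 ]
  [   0    0   4  -20/3  -1/3 ]
  [ -10  -30   9    -33    -1 ]
r3 ← r3 + 10·r1
  [ 1  3  -1  52/15  2/15 ]
  [ 0  0   4  -20/3  -1/3 ]
  [ 0  0  -1    5/3   1/3 ]
r2 ← 1/4·r2
  [ 1  3  -1  52/15   2/15 ]
  [ 0  0   1   -5/3  -1/12 ]
  [ 0  0  -1    5/3    1/3 ]
r3 ← r3 + r2
  [ 1  3  -1  52/15   2/15 ]
  [ 0  0   1   -5/3  -1/12 ]
  [ 0  0   0      0    1/4 ]
r3 ← 4·r3
  [ 1  3  -1  52/15   2/15 ]
  [ 0  0   1   -5/3  -1/12 ]
  [ 0  0   0      0      1 ]
r2 ← r2 + 1/12·r3
  [ 1  3  -1  52/15  2/15 ]
  [ 0  0   1   -5/3     0 ]
  [ 0  0   0      0     1 ]
r1 ← r1 − 2/15·r3
  [ 1  3  -1  52/15  0 ]
  [ 0  0   1   -5/3  0 ]
  [ 0  0   0      0  1 ]
r1 ← r1 + r2
  [ 1  3  0   9/5  0 ]
  [ 0  0  1  -5/3  0 ]
  [ 0  0  0     0  1 ]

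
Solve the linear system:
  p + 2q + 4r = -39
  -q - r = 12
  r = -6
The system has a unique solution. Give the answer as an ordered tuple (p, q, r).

Form the augmented matrix and row-reduce:
  [ 1   2   4  |  -39 ]
  [ 0  -1  -1  |   12 ]
  [ 0   0   1  |   -6 ]
ρ2 := -1·ρ2
  [ 1  2  4  |  -39 ]
  [ 0  1  1  |  -12 ]
  [ 0  0  1  |   -6 ]
ρ2 := ρ2 − ρ3
  [ 1  2  4  |  -39 ]
  [ 0  1  0  |   -6 ]
  [ 0  0  1  |   -6 ]
ρ1 := ρ1 − 4·ρ3
  [ 1  2  0  |  -15 ]
  [ 0  1  0  |   -6 ]
  [ 0  0  1  |   -6 ]
ρ1 := ρ1 − 2·ρ2
  [ 1  0  0  |  -3 ]
  [ 0  1  0  |  -6 ]
  [ 0  0  1  |  -6 ]
Reading off the last column: p = -3, q = -6, r = -6.

(-3, -6, -6)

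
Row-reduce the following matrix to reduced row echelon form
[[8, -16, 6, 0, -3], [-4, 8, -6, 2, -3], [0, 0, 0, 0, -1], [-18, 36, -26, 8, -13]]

R1 -> 1/8·R1
  [   1  -2  3/4  0  -3/8 ]
  [  -4   8   -6  2    -3 ]
  [   0   0    0  0    -1 ]
  [ -18  36  -26  8   -13 ]
R2 -> R2 + 4·R1
  [   1  -2  3/4  0  -3/8 ]
  [   0   0   -3  2  -9/2 ]
  [   0   0    0  0    -1 ]
  [ -18  36  -26  8   -13 ]
R4 -> R4 + 18·R1
  [ 1  -2    3/4  0   -3/8 ]
  [ 0   0     -3  2   -9/2 ]
  [ 0   0      0  0     -1 ]
  [ 0   0  -25/2  8  -79/4 ]
R2 -> -1/3·R2
  [ 1  -2    3/4     0   -3/8 ]
  [ 0   0      1  -2/3    3/2 ]
  [ 0   0      0     0     -1 ]
  [ 0   0  -25/2     8  -79/4 ]
R4 -> R4 + 25/2·R2
  [ 1  -2  3/4     0  -3/8 ]
  [ 0   0    1  -2/3   3/2 ]
  [ 0   0    0     0    -1 ]
  [ 0   0    0  -1/3    -1 ]
R3 <-> R4
  [ 1  -2  3/4     0  -3/8 ]
  [ 0   0    1  -2/3   3/2 ]
  [ 0   0    0  -1/3    -1 ]
  [ 0   0    0     0    -1 ]
R3 -> -3·R3
  [ 1  -2  3/4     0  -3/8 ]
  [ 0   0    1  -2/3   3/2 ]
  [ 0   0    0     1     3 ]
  [ 0   0    0     0    -1 ]
R4 -> -1·R4
  [ 1  -2  3/4     0  -3/8 ]
  [ 0   0    1  -2/3   3/2 ]
  [ 0   0    0     1     3 ]
  [ 0   0    0     0     1 ]
R3 -> R3 − 3·R4
  [ 1  -2  3/4     0  -3/8 ]
  [ 0   0    1  -2/3   3/2 ]
  [ 0   0    0     1     0 ]
  [ 0   0    0     0     1 ]
R2 -> R2 − 3/2·R4
  [ 1  -2  3/4     0  -3/8 ]
  [ 0   0    1  -2/3     0 ]
  [ 0   0    0     1     0 ]
  [ 0   0    0     0     1 ]
R1 -> R1 + 3/8·R4
  [ 1  -2  3/4     0  0 ]
  [ 0   0    1  -2/3  0 ]
  [ 0   0    0     1  0 ]
  [ 0   0    0     0  1 ]
R2 -> R2 + 2/3·R3
  [ 1  -2  3/4  0  0 ]
  [ 0   0    1  0  0 ]
  [ 0   0    0  1  0 ]
  [ 0   0    0  0  1 ]
R1 -> R1 − 3/4·R2
  [ 1  -2  0  0  0 ]
  [ 0   0  1  0  0 ]
  [ 0   0  0  1  0 ]
  [ 0   0  0  0  1 ]

[[1, -2, 0, 0, 0], [0, 0, 1, 0, 0], [0, 0, 0, 1, 0], [0, 0, 0, 0, 1]]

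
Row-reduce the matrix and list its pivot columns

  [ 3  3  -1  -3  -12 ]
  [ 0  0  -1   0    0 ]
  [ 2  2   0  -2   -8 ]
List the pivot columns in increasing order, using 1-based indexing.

1, 3

ρ1 -> 1/3·ρ1
  [ 1  1  -1/3  -1  -4 ]
  [ 0  0    -1   0   0 ]
  [ 2  2     0  -2  -8 ]
ρ3 -> ρ3 − 2·ρ1
  [ 1  1  -1/3  -1  -4 ]
  [ 0  0    -1   0   0 ]
  [ 0  0   2/3   0   0 ]
ρ2 -> -1·ρ2
  [ 1  1  -1/3  -1  -4 ]
  [ 0  0     1   0   0 ]
  [ 0  0   2/3   0   0 ]
ρ3 -> ρ3 − 2/3·ρ2
  [ 1  1  -1/3  -1  -4 ]
  [ 0  0     1   0   0 ]
  [ 0  0     0   0   0 ]
ρ1 -> ρ1 + 1/3·ρ2
  [ 1  1  0  -1  -4 ]
  [ 0  0  1   0   0 ]
  [ 0  0  0   0   0 ]
Pivot columns are the columns containing a leading 1.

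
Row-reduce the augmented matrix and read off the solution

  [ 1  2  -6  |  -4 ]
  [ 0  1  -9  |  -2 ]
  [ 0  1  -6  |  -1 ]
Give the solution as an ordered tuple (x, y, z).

(-4, 1, 1/3)

Subtract R2 from R3.
  [ 1  2  -6  |  -4 ]
  [ 0  1  -9  |  -2 ]
  [ 0  0   3  |   1 ]
Multiply R3 by 1/3.
  [ 1  2  -6  |   -4 ]
  [ 0  1  -9  |   -2 ]
  [ 0  0   1  |  1/3 ]
Add 9 times R3 to R2.
  [ 1  2  -6  |   -4 ]
  [ 0  1   0  |    1 ]
  [ 0  0   1  |  1/3 ]
Add 6 times R3 to R1.
  [ 1  2  0  |   -2 ]
  [ 0  1  0  |    1 ]
  [ 0  0  1  |  1/3 ]
Subtract 2 times R2 from R1.
  [ 1  0  0  |   -4 ]
  [ 0  1  0  |    1 ]
  [ 0  0  1  |  1/3 ]
Reading off the last column: x = -4, y = 1, z = 1/3.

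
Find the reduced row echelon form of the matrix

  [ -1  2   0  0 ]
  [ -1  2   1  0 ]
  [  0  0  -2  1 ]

[[1, -2, 0, 0], [0, 0, 1, 0], [0, 0, 0, 1]]

R1 → -1·R1
  [  1  -2   0  0 ]
  [ -1   2   1  0 ]
  [  0   0  -2  1 ]
R2 → R2 + R1
  [ 1  -2   0  0 ]
  [ 0   0   1  0 ]
  [ 0   0  -2  1 ]
R3 → R3 + 2·R2
  [ 1  -2  0  0 ]
  [ 0   0  1  0 ]
  [ 0   0  0  1 ]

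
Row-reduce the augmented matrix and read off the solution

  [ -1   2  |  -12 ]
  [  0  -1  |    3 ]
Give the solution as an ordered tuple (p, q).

ρ1 -> -1·ρ1
  [ 1  -2  |  12 ]
  [ 0  -1  |   3 ]
ρ2 -> -1·ρ2
  [ 1  -2  |  12 ]
  [ 0   1  |  -3 ]
ρ1 -> ρ1 + 2·ρ2
  [ 1  0  |   6 ]
  [ 0  1  |  -3 ]
Reading off the last column: p = 6, q = -3.

(6, -3)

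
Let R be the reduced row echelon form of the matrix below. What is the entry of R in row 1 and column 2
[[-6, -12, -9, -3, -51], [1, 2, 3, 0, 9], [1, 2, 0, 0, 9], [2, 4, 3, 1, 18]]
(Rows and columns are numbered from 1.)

2

Multiply ρ1 by -1/6.
  [ 1  2  3/2  1/2  17/2 ]
  [ 1  2    3    0     9 ]
  [ 1  2    0    0     9 ]
  [ 2  4    3    1    18 ]
Subtract ρ1 from ρ2.
  [ 1  2  3/2   1/2  17/2 ]
  [ 0  0  3/2  -1/2   1/2 ]
  [ 1  2    0     0     9 ]
  [ 2  4    3     1    18 ]
Subtract ρ1 from ρ3.
  [ 1  2   3/2   1/2  17/2 ]
  [ 0  0   3/2  -1/2   1/2 ]
  [ 0  0  -3/2  -1/2   1/2 ]
  [ 2  4     3     1    18 ]
Subtract 2 times ρ1 from ρ4.
  [ 1  2   3/2   1/2  17/2 ]
  [ 0  0   3/2  -1/2   1/2 ]
  [ 0  0  -3/2  -1/2   1/2 ]
  [ 0  0     0     0     1 ]
Multiply ρ2 by 2/3.
  [ 1  2   3/2   1/2  17/2 ]
  [ 0  0     1  -1/3   1/3 ]
  [ 0  0  -3/2  -1/2   1/2 ]
  [ 0  0     0     0     1 ]
Add 3/2 times ρ2 to ρ3.
  [ 1  2  3/2   1/2  17/2 ]
  [ 0  0    1  -1/3   1/3 ]
  [ 0  0    0    -1     1 ]
  [ 0  0    0     0     1 ]
Multiply ρ3 by -1.
  [ 1  2  3/2   1/2  17/2 ]
  [ 0  0    1  -1/3   1/3 ]
  [ 0  0    0     1    -1 ]
  [ 0  0    0     0     1 ]
Add ρ4 to ρ3.
  [ 1  2  3/2   1/2  17/2 ]
  [ 0  0    1  -1/3   1/3 ]
  [ 0  0    0     1     0 ]
  [ 0  0    0     0     1 ]
Subtract 1/3 times ρ4 from ρ2.
  [ 1  2  3/2   1/2  17/2 ]
  [ 0  0    1  -1/3     0 ]
  [ 0  0    0     1     0 ]
  [ 0  0    0     0     1 ]
Subtract 17/2 times ρ4 from ρ1.
  [ 1  2  3/2   1/2  0 ]
  [ 0  0    1  -1/3  0 ]
  [ 0  0    0     1  0 ]
  [ 0  0    0     0  1 ]
Add 1/3 times ρ3 to ρ2.
  [ 1  2  3/2  1/2  0 ]
  [ 0  0    1    0  0 ]
  [ 0  0    0    1  0 ]
  [ 0  0    0    0  1 ]
Subtract 1/2 times ρ3 from ρ1.
  [ 1  2  3/2  0  0 ]
  [ 0  0    1  0  0 ]
  [ 0  0    0  1  0 ]
  [ 0  0    0  0  1 ]
Subtract 3/2 times ρ2 from ρ1.
  [ 1  2  0  0  0 ]
  [ 0  0  1  0  0 ]
  [ 0  0  0  1  0 ]
  [ 0  0  0  0  1 ]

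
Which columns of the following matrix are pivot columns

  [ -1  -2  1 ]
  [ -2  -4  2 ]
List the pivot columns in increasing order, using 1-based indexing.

Multiply R1 by -1.
  [  1   2  -1 ]
  [ -2  -4   2 ]
Add 2 times R1 to R2.
  [ 1  2  -1 ]
  [ 0  0   0 ]
Pivot columns are the columns containing a leading 1.

1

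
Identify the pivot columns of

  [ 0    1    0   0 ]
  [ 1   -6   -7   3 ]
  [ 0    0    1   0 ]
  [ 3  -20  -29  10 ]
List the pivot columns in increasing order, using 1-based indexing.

1, 2, 3, 4

R1 <-> R2
R4 → R4 − 3·R1
R4 → R4 + 2·R2
R4 → R4 + 8·R3
R1 → R1 − 3·R4
R1 → R1 + 7·R3
R1 → R1 + 6·R2
Pivot columns are the columns containing a leading 1.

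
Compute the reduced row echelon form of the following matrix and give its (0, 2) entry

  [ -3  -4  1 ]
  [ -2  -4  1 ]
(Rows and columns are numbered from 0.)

0

r1 ← -1/3·r1
  [  1  4/3  -1/3 ]
  [ -2   -4     1 ]
r2 ← r2 + 2·r1
  [ 1   4/3  -1/3 ]
  [ 0  -4/3   1/3 ]
r2 ← -3/4·r2
  [ 1  4/3  -1/3 ]
  [ 0    1  -1/4 ]
r1 ← r1 − 4/3·r2
  [ 1  0     0 ]
  [ 0  1  -1/4 ]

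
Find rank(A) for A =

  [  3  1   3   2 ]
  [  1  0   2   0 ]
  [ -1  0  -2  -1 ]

Multiply R1 by 1/3.
  [  1  1/3   1  2/3 ]
  [  1    0   2    0 ]
  [ -1    0  -2   -1 ]
Subtract R1 from R2.
  [  1   1/3   1   2/3 ]
  [  0  -1/3   1  -2/3 ]
  [ -1     0  -2    -1 ]
Add R1 to R3.
  [ 1   1/3   1   2/3 ]
  [ 0  -1/3   1  -2/3 ]
  [ 0   1/3  -1  -1/3 ]
Multiply R2 by -3.
  [ 1  1/3   1   2/3 ]
  [ 0    1  -3     2 ]
  [ 0  1/3  -1  -1/3 ]
Subtract 1/3 times R2 from R3.
  [ 1  1/3   1  2/3 ]
  [ 0    1  -3    2 ]
  [ 0    0   0   -1 ]
Multiply R3 by -1.
  [ 1  1/3   1  2/3 ]
  [ 0    1  -3    2 ]
  [ 0    0   0    1 ]
Subtract 2 times R3 from R2.
  [ 1  1/3   1  2/3 ]
  [ 0    1  -3    0 ]
  [ 0    0   0    1 ]
Subtract 2/3 times R3 from R1.
  [ 1  1/3   1  0 ]
  [ 0    1  -3  0 ]
  [ 0    0   0  1 ]
Subtract 1/3 times R2 from R1.
  [ 1  0   2  0 ]
  [ 0  1  -3  0 ]
  [ 0  0   0  1 ]
The reduced form has 3 nonzero rows.

rank = 3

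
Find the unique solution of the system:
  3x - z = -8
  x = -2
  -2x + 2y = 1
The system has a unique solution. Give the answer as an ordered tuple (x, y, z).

Form the augmented matrix and row-reduce:
  [  3  0  -1  |  -8 ]
  [  1  0   0  |  -2 ]
  [ -2  2   0  |   1 ]
R1 → 1/3·R1
R2 → R2 − R1
R3 → R3 + 2·R1
R2 <=> R3
R2 → 1/2·R2
R3 → 3·R3
R2 → R2 + 1/3·R3
R1 → R1 + 1/3·R3
Reading off the last column: x = -2, y = -3/2, z = 2.

(-2, -3/2, 2)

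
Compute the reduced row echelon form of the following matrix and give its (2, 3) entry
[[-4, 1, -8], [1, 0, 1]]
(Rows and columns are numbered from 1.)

ρ1 := -1/4·ρ1
  [ 1  -1/4  2 ]
  [ 1     0  1 ]
ρ2 := ρ2 − ρ1
  [ 1  -1/4   2 ]
  [ 0   1/4  -1 ]
ρ2 := 4·ρ2
  [ 1  -1/4   2 ]
  [ 0     1  -4 ]
ρ1 := ρ1 + 1/4·ρ2
  [ 1  0   1 ]
  [ 0  1  -4 ]

-4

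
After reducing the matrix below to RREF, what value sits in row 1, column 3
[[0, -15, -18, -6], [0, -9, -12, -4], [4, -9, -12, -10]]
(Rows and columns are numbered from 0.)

Swap R1 and R3.
  [ 4   -9  -12  -10 ]
  [ 0   -9  -12   -4 ]
  [ 0  -15  -18   -6 ]
Multiply R1 by 1/4.
  [ 1  -9/4   -3  -5/2 ]
  [ 0    -9  -12    -4 ]
  [ 0   -15  -18    -6 ]
Multiply R2 by -1/9.
  [ 1  -9/4   -3  -5/2 ]
  [ 0     1  4/3   4/9 ]
  [ 0   -15  -18    -6 ]
Add 15 times R2 to R3.
  [ 1  -9/4   -3  -5/2 ]
  [ 0     1  4/3   4/9 ]
  [ 0     0    2   2/3 ]
Multiply R3 by 1/2.
  [ 1  -9/4   -3  -5/2 ]
  [ 0     1  4/3   4/9 ]
  [ 0     0    1   1/3 ]
Subtract 4/3 times R3 from R2.
  [ 1  -9/4  -3  -5/2 ]
  [ 0     1   0     0 ]
  [ 0     0   1   1/3 ]
Add 3 times R3 to R1.
  [ 1  -9/4  0  -3/2 ]
  [ 0     1  0     0 ]
  [ 0     0  1   1/3 ]
Add 9/4 times R2 to R1.
  [ 1  0  0  -3/2 ]
  [ 0  1  0     0 ]
  [ 0  0  1   1/3 ]

0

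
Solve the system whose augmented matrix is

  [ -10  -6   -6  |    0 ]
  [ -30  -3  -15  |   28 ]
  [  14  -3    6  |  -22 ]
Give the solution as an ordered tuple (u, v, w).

(-4, 2/3, 6)

R1 ← -1/10·R1
  [   1  3/5  3/5  |    0 ]
  [ -30   -3  -15  |   28 ]
  [  14   -3    6  |  -22 ]
R2 ← R2 + 30·R1
  [  1  3/5  3/5  |    0 ]
  [  0   15    3  |   28 ]
  [ 14   -3    6  |  -22 ]
R3 ← R3 − 14·R1
  [ 1    3/5    3/5  |    0 ]
  [ 0     15      3  |   28 ]
  [ 0  -57/5  -12/5  |  -22 ]
R2 ← 1/15·R2
  [ 1    3/5    3/5  |      0 ]
  [ 0      1    1/5  |  28/15 ]
  [ 0  -57/5  -12/5  |    -22 ]
R3 ← R3 + 57/5·R2
  [ 1  3/5    3/5  |       0 ]
  [ 0    1    1/5  |   28/15 ]
  [ 0    0  -3/25  |  -18/25 ]
R3 ← -25/3·R3
  [ 1  3/5  3/5  |      0 ]
  [ 0    1  1/5  |  28/15 ]
  [ 0    0    1  |      6 ]
R2 ← R2 − 1/5·R3
  [ 1  3/5  3/5  |    0 ]
  [ 0    1    0  |  2/3 ]
  [ 0    0    1  |    6 ]
R1 ← R1 − 3/5·R3
  [ 1  3/5  0  |  -18/5 ]
  [ 0    1  0  |    2/3 ]
  [ 0    0  1  |      6 ]
R1 ← R1 − 3/5·R2
  [ 1  0  0  |   -4 ]
  [ 0  1  0  |  2/3 ]
  [ 0  0  1  |    6 ]
Reading off the last column: u = -4, v = 2/3, w = 6.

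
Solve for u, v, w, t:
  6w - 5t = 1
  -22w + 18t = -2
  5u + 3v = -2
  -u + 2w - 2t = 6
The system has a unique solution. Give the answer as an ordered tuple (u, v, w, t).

(-4, 6, -4, -5)

Form the augmented matrix and row-reduce:
  [  0  0    6  -5  |   1 ]
  [  0  0  -22  18  |  -2 ]
  [  5  3    0   0  |  -2 ]
  [ -1  0    2  -2  |   6 ]
R1 <=> R3
  [  5  3    0   0  |  -2 ]
  [  0  0  -22  18  |  -2 ]
  [  0  0    6  -5  |   1 ]
  [ -1  0    2  -2  |   6 ]
R1 → 1/5·R1
  [  1  3/5    0   0  |  -2/5 ]
  [  0    0  -22  18  |    -2 ]
  [  0    0    6  -5  |     1 ]
  [ -1    0    2  -2  |     6 ]
R4 → R4 + R1
  [ 1  3/5    0   0  |  -2/5 ]
  [ 0    0  -22  18  |    -2 ]
  [ 0    0    6  -5  |     1 ]
  [ 0  3/5    2  -2  |  28/5 ]
R2 <=> R4
  [ 1  3/5    0   0  |  -2/5 ]
  [ 0  3/5    2  -2  |  28/5 ]
  [ 0    0    6  -5  |     1 ]
  [ 0    0  -22  18  |    -2 ]
R2 → 5/3·R2
  [ 1  3/5     0      0  |  -2/5 ]
  [ 0    1  10/3  -10/3  |  28/3 ]
  [ 0    0     6     -5  |     1 ]
  [ 0    0   -22     18  |    -2 ]
R3 → 1/6·R3
  [ 1  3/5     0      0  |  -2/5 ]
  [ 0    1  10/3  -10/3  |  28/3 ]
  [ 0    0     1   -5/6  |   1/6 ]
  [ 0    0   -22     18  |    -2 ]
R4 → R4 + 22·R3
  [ 1  3/5     0      0  |  -2/5 ]
  [ 0    1  10/3  -10/3  |  28/3 ]
  [ 0    0     1   -5/6  |   1/6 ]
  [ 0    0     0   -1/3  |   5/3 ]
R4 → -3·R4
  [ 1  3/5     0      0  |  -2/5 ]
  [ 0    1  10/3  -10/3  |  28/3 ]
  [ 0    0     1   -5/6  |   1/6 ]
  [ 0    0     0      1  |    -5 ]
R3 → R3 + 5/6·R4
  [ 1  3/5     0      0  |  -2/5 ]
  [ 0    1  10/3  -10/3  |  28/3 ]
  [ 0    0     1      0  |    -4 ]
  [ 0    0     0      1  |    -5 ]
R2 → R2 + 10/3·R4
  [ 1  3/5     0  0  |   -2/5 ]
  [ 0    1  10/3  0  |  -22/3 ]
  [ 0    0     1  0  |     -4 ]
  [ 0    0     0  1  |     -5 ]
R2 → R2 − 10/3·R3
  [ 1  3/5  0  0  |  -2/5 ]
  [ 0    1  0  0  |     6 ]
  [ 0    0  1  0  |    -4 ]
  [ 0    0  0  1  |    -5 ]
R1 → R1 − 3/5·R2
  [ 1  0  0  0  |  -4 ]
  [ 0  1  0  0  |   6 ]
  [ 0  0  1  0  |  -4 ]
  [ 0  0  0  1  |  -5 ]
Reading off the last column: u = -4, v = 6, w = -4, t = -5.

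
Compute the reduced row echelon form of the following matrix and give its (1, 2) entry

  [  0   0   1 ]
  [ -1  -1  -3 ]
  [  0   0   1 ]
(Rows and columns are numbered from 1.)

1

R1 ↔ R2
  [ -1  -1  -3 ]
  [  0   0   1 ]
  [  0   0   1 ]
R1 -> -1·R1
  [ 1  1  3 ]
  [ 0  0  1 ]
  [ 0  0  1 ]
R3 -> R3 − R2
  [ 1  1  3 ]
  [ 0  0  1 ]
  [ 0  0  0 ]
R1 -> R1 − 3·R2
  [ 1  1  0 ]
  [ 0  0  1 ]
  [ 0  0  0 ]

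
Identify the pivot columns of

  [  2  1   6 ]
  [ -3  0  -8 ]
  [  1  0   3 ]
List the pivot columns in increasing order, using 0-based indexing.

R1 := 1/2·R1
  [  1  1/2   3 ]
  [ -3    0  -8 ]
  [  1    0   3 ]
R2 := R2 + 3·R1
  [ 1  1/2  3 ]
  [ 0  3/2  1 ]
  [ 1    0  3 ]
R3 := R3 − R1
  [ 1   1/2  3 ]
  [ 0   3/2  1 ]
  [ 0  -1/2  0 ]
R2 := 2/3·R2
  [ 1   1/2    3 ]
  [ 0     1  2/3 ]
  [ 0  -1/2    0 ]
R3 := R3 + 1/2·R2
  [ 1  1/2    3 ]
  [ 0    1  2/3 ]
  [ 0    0  1/3 ]
R3 := 3·R3
  [ 1  1/2    3 ]
  [ 0    1  2/3 ]
  [ 0    0    1 ]
R2 := R2 − 2/3·R3
  [ 1  1/2  3 ]
  [ 0    1  0 ]
  [ 0    0  1 ]
R1 := R1 − 3·R3
  [ 1  1/2  0 ]
  [ 0    1  0 ]
  [ 0    0  1 ]
R1 := R1 − 1/2·R2
  [ 1  0  0 ]
  [ 0  1  0 ]
  [ 0  0  1 ]
Pivot columns are the columns containing a leading 1.

0, 1, 2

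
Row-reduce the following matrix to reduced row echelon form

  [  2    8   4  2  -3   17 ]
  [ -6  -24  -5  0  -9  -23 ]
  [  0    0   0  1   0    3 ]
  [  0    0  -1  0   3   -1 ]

Multiply R1 by 1/2.
  [  1    4   2  1  -3/2  17/2 ]
  [ -6  -24  -5  0    -9   -23 ]
  [  0    0   0  1     0     3 ]
  [  0    0  -1  0     3    -1 ]
Add 6 times R1 to R2.
  [ 1  4   2  1  -3/2  17/2 ]
  [ 0  0   7  6   -18    28 ]
  [ 0  0   0  1     0     3 ]
  [ 0  0  -1  0     3    -1 ]
Multiply R2 by 1/7.
  [ 1  4   2    1   -3/2  17/2 ]
  [ 0  0   1  6/7  -18/7     4 ]
  [ 0  0   0    1      0     3 ]
  [ 0  0  -1    0      3    -1 ]
Add R2 to R4.
  [ 1  4  2    1   -3/2  17/2 ]
  [ 0  0  1  6/7  -18/7     4 ]
  [ 0  0  0    1      0     3 ]
  [ 0  0  0  6/7    3/7     3 ]
Subtract 6/7 times R3 from R4.
  [ 1  4  2    1   -3/2  17/2 ]
  [ 0  0  1  6/7  -18/7     4 ]
  [ 0  0  0    1      0     3 ]
  [ 0  0  0    0    3/7   3/7 ]
Multiply R4 by 7/3.
  [ 1  4  2    1   -3/2  17/2 ]
  [ 0  0  1  6/7  -18/7     4 ]
  [ 0  0  0    1      0     3 ]
  [ 0  0  0    0      1     1 ]
Add 18/7 times R4 to R2.
  [ 1  4  2    1  -3/2  17/2 ]
  [ 0  0  1  6/7     0  46/7 ]
  [ 0  0  0    1     0     3 ]
  [ 0  0  0    0     1     1 ]
Add 3/2 times R4 to R1.
  [ 1  4  2    1  0    10 ]
  [ 0  0  1  6/7  0  46/7 ]
  [ 0  0  0    1  0     3 ]
  [ 0  0  0    0  1     1 ]
Subtract 6/7 times R3 from R2.
  [ 1  4  2  1  0  10 ]
  [ 0  0  1  0  0   4 ]
  [ 0  0  0  1  0   3 ]
  [ 0  0  0  0  1   1 ]
Subtract R3 from R1.
  [ 1  4  2  0  0  7 ]
  [ 0  0  1  0  0  4 ]
  [ 0  0  0  1  0  3 ]
  [ 0  0  0  0  1  1 ]
Subtract 2 times R2 from R1.
  [ 1  4  0  0  0  -1 ]
  [ 0  0  1  0  0   4 ]
  [ 0  0  0  1  0   3 ]
  [ 0  0  0  0  1   1 ]

[[1, 4, 0, 0, 0, -1], [0, 0, 1, 0, 0, 4], [0, 0, 0, 1, 0, 3], [0, 0, 0, 0, 1, 1]]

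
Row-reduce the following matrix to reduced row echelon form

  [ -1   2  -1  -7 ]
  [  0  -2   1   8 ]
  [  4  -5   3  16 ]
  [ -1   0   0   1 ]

ρ1 → -1·ρ1
  [  1  -2  1   7 ]
  [  0  -2  1   8 ]
  [  4  -5  3  16 ]
  [ -1   0  0   1 ]
ρ3 → ρ3 − 4·ρ1
  [  1  -2   1    7 ]
  [  0  -2   1    8 ]
  [  0   3  -1  -12 ]
  [ -1   0   0    1 ]
ρ4 → ρ4 + ρ1
  [ 1  -2   1    7 ]
  [ 0  -2   1    8 ]
  [ 0   3  -1  -12 ]
  [ 0  -2   1    8 ]
ρ2 → -1/2·ρ2
  [ 1  -2     1    7 ]
  [ 0   1  -1/2   -4 ]
  [ 0   3    -1  -12 ]
  [ 0  -2     1    8 ]
ρ3 → ρ3 − 3·ρ2
  [ 1  -2     1   7 ]
  [ 0   1  -1/2  -4 ]
  [ 0   0   1/2   0 ]
  [ 0  -2     1   8 ]
ρ4 → ρ4 + 2·ρ2
  [ 1  -2     1   7 ]
  [ 0   1  -1/2  -4 ]
  [ 0   0   1/2   0 ]
  [ 0   0     0   0 ]
ρ3 → 2·ρ3
  [ 1  -2     1   7 ]
  [ 0   1  -1/2  -4 ]
  [ 0   0     1   0 ]
  [ 0   0     0   0 ]
ρ2 → ρ2 + 1/2·ρ3
  [ 1  -2  1   7 ]
  [ 0   1  0  -4 ]
  [ 0   0  1   0 ]
  [ 0   0  0   0 ]
ρ1 → ρ1 − ρ3
  [ 1  -2  0   7 ]
  [ 0   1  0  -4 ]
  [ 0   0  1   0 ]
  [ 0   0  0   0 ]
ρ1 → ρ1 + 2·ρ2
  [ 1  0  0  -1 ]
  [ 0  1  0  -4 ]
  [ 0  0  1   0 ]
  [ 0  0  0   0 ]

[[1, 0, 0, -1], [0, 1, 0, -4], [0, 0, 1, 0], [0, 0, 0, 0]]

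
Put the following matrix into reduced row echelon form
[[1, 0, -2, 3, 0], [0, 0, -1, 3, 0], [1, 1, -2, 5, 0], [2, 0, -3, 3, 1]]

R3 → R3 − R1
R4 → R4 − 2·R1
R2 <=> R3
R3 → -1·R3
R4 → R4 − R3
R1 → R1 + 2·R3

[[1, 0, 0, -3, 0], [0, 1, 0, 2, 0], [0, 0, 1, -3, 0], [0, 0, 0, 0, 1]]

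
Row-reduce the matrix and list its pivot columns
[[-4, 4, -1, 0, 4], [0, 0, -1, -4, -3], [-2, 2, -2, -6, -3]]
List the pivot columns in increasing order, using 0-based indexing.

Multiply ρ1 by -1/4.
  [  1  -1  1/4   0  -1 ]
  [  0   0   -1  -4  -3 ]
  [ -2   2   -2  -6  -3 ]
Add 2 times ρ1 to ρ3.
  [ 1  -1   1/4   0  -1 ]
  [ 0   0    -1  -4  -3 ]
  [ 0   0  -3/2  -6  -5 ]
Multiply ρ2 by -1.
  [ 1  -1   1/4   0  -1 ]
  [ 0   0     1   4   3 ]
  [ 0   0  -3/2  -6  -5 ]
Add 3/2 times ρ2 to ρ3.
  [ 1  -1  1/4  0    -1 ]
  [ 0   0    1  4     3 ]
  [ 0   0    0  0  -1/2 ]
Multiply ρ3 by -2.
  [ 1  -1  1/4  0  -1 ]
  [ 0   0    1  4   3 ]
  [ 0   0    0  0   1 ]
Subtract 3 times ρ3 from ρ2.
  [ 1  -1  1/4  0  -1 ]
  [ 0   0    1  4   0 ]
  [ 0   0    0  0   1 ]
Add ρ3 to ρ1.
  [ 1  -1  1/4  0  0 ]
  [ 0   0    1  4  0 ]
  [ 0   0    0  0  1 ]
Subtract 1/4 times ρ2 from ρ1.
  [ 1  -1  0  -1  0 ]
  [ 0   0  1   4  0 ]
  [ 0   0  0   0  1 ]
Pivot columns are the columns containing a leading 1.

0, 2, 4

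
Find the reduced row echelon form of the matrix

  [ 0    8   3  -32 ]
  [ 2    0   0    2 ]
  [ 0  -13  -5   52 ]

R1 <-> R2
  [ 2    0   0    2 ]
  [ 0    8   3  -32 ]
  [ 0  -13  -5   52 ]
R1 → 1/2·R1
  [ 1    0   0    1 ]
  [ 0    8   3  -32 ]
  [ 0  -13  -5   52 ]
R2 → 1/8·R2
  [ 1    0    0   1 ]
  [ 0    1  3/8  -4 ]
  [ 0  -13   -5  52 ]
R3 → R3 + 13·R2
  [ 1  0     0   1 ]
  [ 0  1   3/8  -4 ]
  [ 0  0  -1/8   0 ]
R3 → -8·R3
  [ 1  0    0   1 ]
  [ 0  1  3/8  -4 ]
  [ 0  0    1   0 ]
R2 → R2 − 3/8·R3
  [ 1  0  0   1 ]
  [ 0  1  0  -4 ]
  [ 0  0  1   0 ]

[[1, 0, 0, 1], [0, 1, 0, -4], [0, 0, 1, 0]]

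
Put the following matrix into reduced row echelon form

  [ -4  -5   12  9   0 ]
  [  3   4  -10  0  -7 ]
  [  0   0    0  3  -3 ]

R1 ← -1/4·R1
  [ 1  5/4   -3  -9/4   0 ]
  [ 3    4  -10     0  -7 ]
  [ 0    0    0     3  -3 ]
R2 ← R2 − 3·R1
  [ 1  5/4  -3  -9/4   0 ]
  [ 0  1/4  -1  27/4  -7 ]
  [ 0    0   0     3  -3 ]
R2 ← 4·R2
  [ 1  5/4  -3  -9/4    0 ]
  [ 0    1  -4    27  -28 ]
  [ 0    0   0     3   -3 ]
R3 ← 1/3·R3
  [ 1  5/4  -3  -9/4    0 ]
  [ 0    1  -4    27  -28 ]
  [ 0    0   0     1   -1 ]
R2 ← R2 − 27·R3
  [ 1  5/4  -3  -9/4   0 ]
  [ 0    1  -4     0  -1 ]
  [ 0    0   0     1  -1 ]
R1 ← R1 + 9/4·R3
  [ 1  5/4  -3  0  -9/4 ]
  [ 0    1  -4  0    -1 ]
  [ 0    0   0  1    -1 ]
R1 ← R1 − 5/4·R2
  [ 1  0   2  0  -1 ]
  [ 0  1  -4  0  -1 ]
  [ 0  0   0  1  -1 ]

[[1, 0, 2, 0, -1], [0, 1, -4, 0, -1], [0, 0, 0, 1, -1]]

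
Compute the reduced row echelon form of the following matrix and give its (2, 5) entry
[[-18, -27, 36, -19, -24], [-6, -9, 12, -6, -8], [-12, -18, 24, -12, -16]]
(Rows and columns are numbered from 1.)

ρ1 ← -1/18·ρ1
  [   1  3/2  -2  19/18  4/3 ]
  [  -6   -9  12     -6   -8 ]
  [ -12  -18  24    -12  -16 ]
ρ2 ← ρ2 + 6·ρ1
  [   1  3/2  -2  19/18  4/3 ]
  [   0    0   0    1/3    0 ]
  [ -12  -18  24    -12  -16 ]
ρ3 ← ρ3 + 12·ρ1
  [ 1  3/2  -2  19/18  4/3 ]
  [ 0    0   0    1/3    0 ]
  [ 0    0   0    2/3    0 ]
ρ2 ← 3·ρ2
  [ 1  3/2  -2  19/18  4/3 ]
  [ 0    0   0      1    0 ]
  [ 0    0   0    2/3    0 ]
ρ3 ← ρ3 − 2/3·ρ2
  [ 1  3/2  -2  19/18  4/3 ]
  [ 0    0   0      1    0 ]
  [ 0    0   0      0    0 ]
ρ1 ← ρ1 − 19/18·ρ2
  [ 1  3/2  -2  0  4/3 ]
  [ 0    0   0  1    0 ]
  [ 0    0   0  0    0 ]

0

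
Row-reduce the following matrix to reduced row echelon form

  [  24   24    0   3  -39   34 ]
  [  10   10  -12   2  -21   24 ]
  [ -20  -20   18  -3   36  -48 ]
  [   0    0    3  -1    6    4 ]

ρ1 ← 1/24·ρ1
  [   1    1    0  1/8  -13/8  17/12 ]
  [  10   10  -12    2    -21     24 ]
  [ -20  -20   18   -3     36    -48 ]
  [   0    0    3   -1      6      4 ]
ρ2 ← ρ2 − 10·ρ1
  [   1    1    0  1/8  -13/8  17/12 ]
  [   0    0  -12  3/4  -19/4   59/6 ]
  [ -20  -20   18   -3     36    -48 ]
  [   0    0    3   -1      6      4 ]
ρ3 ← ρ3 + 20·ρ1
  [ 1  1    0   1/8  -13/8  17/12 ]
  [ 0  0  -12   3/4  -19/4   59/6 ]
  [ 0  0   18  -1/2    7/2  -59/3 ]
  [ 0  0    3    -1      6      4 ]
ρ2 ← -1/12·ρ2
  [ 1  1   0    1/8  -13/8   17/12 ]
  [ 0  0   1  -1/16  19/48  -59/72 ]
  [ 0  0  18   -1/2    7/2   -59/3 ]
  [ 0  0   3     -1      6       4 ]
ρ3 ← ρ3 − 18·ρ2
  [ 1  1  0    1/8  -13/8   17/12 ]
  [ 0  0  1  -1/16  19/48  -59/72 ]
  [ 0  0  0    5/8  -29/8  -59/12 ]
  [ 0  0  3     -1      6       4 ]
ρ4 ← ρ4 − 3·ρ2
  [ 1  1  0     1/8  -13/8   17/12 ]
  [ 0  0  1   -1/16  19/48  -59/72 ]
  [ 0  0  0     5/8  -29/8  -59/12 ]
  [ 0  0  0  -13/16  77/16  155/24 ]
ρ3 ← 8/5·ρ3
  [ 1  1  0     1/8  -13/8    17/12 ]
  [ 0  0  1   -1/16  19/48   -59/72 ]
  [ 0  0  0       1  -29/5  -118/15 ]
  [ 0  0  0  -13/16  77/16   155/24 ]
ρ4 ← ρ4 + 13/16·ρ3
  [ 1  1  0    1/8  -13/8    17/12 ]
  [ 0  0  1  -1/16  19/48   -59/72 ]
  [ 0  0  0      1  -29/5  -118/15 ]
  [ 0  0  0      0   1/10     1/15 ]
ρ4 ← 10·ρ4
  [ 1  1  0    1/8  -13/8    17/12 ]
  [ 0  0  1  -1/16  19/48   -59/72 ]
  [ 0  0  0      1  -29/5  -118/15 ]
  [ 0  0  0      0      1      2/3 ]
ρ3 ← ρ3 + 29/5·ρ4
  [ 1  1  0    1/8  -13/8   17/12 ]
  [ 0  0  1  -1/16  19/48  -59/72 ]
  [ 0  0  0      1      0      -4 ]
  [ 0  0  0      0      1     2/3 ]
ρ2 ← ρ2 − 19/48·ρ4
  [ 1  1  0    1/8  -13/8   17/12 ]
  [ 0  0  1  -1/16      0  -13/12 ]
  [ 0  0  0      1      0      -4 ]
  [ 0  0  0      0      1     2/3 ]
ρ1 ← ρ1 + 13/8·ρ4
  [ 1  1  0    1/8  0     5/2 ]
  [ 0  0  1  -1/16  0  -13/12 ]
  [ 0  0  0      1  0      -4 ]
  [ 0  0  0      0  1     2/3 ]
ρ2 ← ρ2 + 1/16·ρ3
  [ 1  1  0  1/8  0   5/2 ]
  [ 0  0  1    0  0  -4/3 ]
  [ 0  0  0    1  0    -4 ]
  [ 0  0  0    0  1   2/3 ]
ρ1 ← ρ1 − 1/8·ρ3
  [ 1  1  0  0  0     3 ]
  [ 0  0  1  0  0  -4/3 ]
  [ 0  0  0  1  0    -4 ]
  [ 0  0  0  0  1   2/3 ]

[[1, 1, 0, 0, 0, 3], [0, 0, 1, 0, 0, -4/3], [0, 0, 0, 1, 0, -4], [0, 0, 0, 0, 1, 2/3]]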